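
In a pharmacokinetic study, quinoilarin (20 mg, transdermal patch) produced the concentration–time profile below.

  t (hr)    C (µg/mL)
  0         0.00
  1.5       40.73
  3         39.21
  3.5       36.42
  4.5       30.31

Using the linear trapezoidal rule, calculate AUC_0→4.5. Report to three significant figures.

AUC = 143 µg/mL·hr

Trapezoidal AUC_0→4.5:
  [0→1.5]: (0.00+40.73)/2 × 1.5 = 30.5475
  [1.5→3]: (40.73+39.21)/2 × 1.5 = 59.955
  [3→3.5]: (39.21+36.42)/2 × 0.5 = 18.9075
  [3.5→4.5]: (36.42+30.31)/2 × 1 = 33.365
  Sum = 142.775 µg/mL·hr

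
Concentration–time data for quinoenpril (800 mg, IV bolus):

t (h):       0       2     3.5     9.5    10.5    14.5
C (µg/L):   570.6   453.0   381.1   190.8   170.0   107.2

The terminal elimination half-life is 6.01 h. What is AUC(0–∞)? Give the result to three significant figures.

Trapezoidal AUC_0→14.5:
  [0→2]: (570.6+453.0)/2 × 2 = 1023.6
  [2→3.5]: (453.0+381.1)/2 × 1.5 = 625.575
  [3.5→9.5]: (381.1+190.8)/2 × 6 = 1715.7
  [9.5→10.5]: (190.8+170.0)/2 × 1 = 180.4
  [10.5→14.5]: (170.0+107.2)/2 × 4 = 554.4
  Sum = 4099.675 µg/L·h
k_e = ln2 / t½ = 0.693147 / 6.01 = 0.1153 h^-1
Extrapolated tail: C_last / k_e = 107.2 / 0.1153 = 929.748
AUC_0→∞ = 4099.675 + 929.748 = 5029.423 µg/L·h

AUC = 5030 µg/L·h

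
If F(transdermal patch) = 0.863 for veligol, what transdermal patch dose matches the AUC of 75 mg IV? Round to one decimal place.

For equal systemic exposure: F × D_ev = D_iv
D_ev = D_iv / F = 75 / 0.863 = 86.9061 mg

D_transdermal = 86.9 mg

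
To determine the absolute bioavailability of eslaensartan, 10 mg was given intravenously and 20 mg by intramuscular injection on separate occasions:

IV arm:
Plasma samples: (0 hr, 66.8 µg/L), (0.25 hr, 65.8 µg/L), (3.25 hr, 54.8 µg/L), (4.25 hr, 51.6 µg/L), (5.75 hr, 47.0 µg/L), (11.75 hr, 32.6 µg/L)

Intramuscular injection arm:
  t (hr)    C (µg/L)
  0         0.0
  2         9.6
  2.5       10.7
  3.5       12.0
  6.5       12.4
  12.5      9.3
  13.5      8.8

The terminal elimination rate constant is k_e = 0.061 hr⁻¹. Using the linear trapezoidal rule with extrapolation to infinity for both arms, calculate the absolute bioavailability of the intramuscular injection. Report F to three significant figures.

F = 0.128

Trapezoidal AUC_0→11.75 (IV):
  [0→0.25]: (66.8+65.8)/2 × 0.25 = 16.575
  [0.25→3.25]: (65.8+54.8)/2 × 3 = 180.9
  [3.25→4.25]: (54.8+51.6)/2 × 1 = 53.2
  [4.25→5.75]: (51.6+47.0)/2 × 1.5 = 73.95
  [5.75→11.75]: (47.0+32.6)/2 × 6 = 238.8
  Sum = 563.425 µg/L·hr
IV tail: 32.6/0.061 = 534.426; AUC_iv,0→∞ = 563.425 + 534.426 = 1097.851 µg/L·hr
Trapezoidal AUC_0→13.5 (intramuscular injection):
  [0→2]: (0.0+9.6)/2 × 2 = 9.6
  [2→2.5]: (9.6+10.7)/2 × 0.5 = 5.075
  [2.5→3.5]: (10.7+12.0)/2 × 1 = 11.35
  [3.5→6.5]: (12.0+12.4)/2 × 3 = 36.6
  [6.5→12.5]: (12.4+9.3)/2 × 6 = 65.1
  [12.5→13.5]: (9.3+8.8)/2 × 1 = 9.05
  Sum = 136.775 µg/L·hr
intramuscular injection tail: 8.8/0.061 = 144.262; AUC_ev,0→∞ = 136.775 + 144.262 = 281.037 µg/L·hr
F = (AUC_ev/D_ev)/(AUC_iv/D_iv) = (281.037/20)/(1097.851/10) = 14.05185/109.7851 = 0.1280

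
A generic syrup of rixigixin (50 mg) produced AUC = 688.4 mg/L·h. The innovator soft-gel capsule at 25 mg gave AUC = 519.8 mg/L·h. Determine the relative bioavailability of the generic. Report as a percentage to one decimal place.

F_rel = 66.2%

F_rel = (AUC_test/D_test) / (AUC_ref/D_ref)
      = (688.4/50) / (519.8/25)
      = 13.768 / 20.792 = 0.6622 = 66.22%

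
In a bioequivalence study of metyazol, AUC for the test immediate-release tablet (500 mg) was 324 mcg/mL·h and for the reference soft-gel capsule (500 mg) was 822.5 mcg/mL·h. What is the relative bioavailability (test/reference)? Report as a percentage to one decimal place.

F_rel = (AUC_test/D_test) / (AUC_ref/D_ref)
      = (324/500) / (822.5/500)
      = 0.648 / 1.645 = 0.3939 = 39.39%

F_rel = 39.4%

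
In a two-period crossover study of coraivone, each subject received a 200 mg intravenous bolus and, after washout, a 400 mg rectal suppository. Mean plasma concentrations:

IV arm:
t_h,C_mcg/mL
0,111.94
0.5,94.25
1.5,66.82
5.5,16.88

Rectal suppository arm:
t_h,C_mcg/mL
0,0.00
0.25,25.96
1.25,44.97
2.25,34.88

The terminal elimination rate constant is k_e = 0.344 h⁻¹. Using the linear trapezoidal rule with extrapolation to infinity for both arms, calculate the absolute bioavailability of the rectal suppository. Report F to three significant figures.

F = 0.258

Trapezoidal AUC_0→5.5 (IV):
  [0→0.5]: (111.94+94.25)/2 × 0.5 = 51.5475
  [0.5→1.5]: (94.25+66.82)/2 × 1 = 80.535
  [1.5→5.5]: (66.82+16.88)/2 × 4 = 167.4
  Sum = 299.4825 mcg/mL·h
IV tail: 16.88/0.344 = 49.070; AUC_iv,0→∞ = 299.4825 + 49.070 = 348.5525 mcg/mL·h
Trapezoidal AUC_0→2.25 (rectal suppository):
  [0→0.25]: (0.00+25.96)/2 × 0.25 = 3.245
  [0.25→1.25]: (25.96+44.97)/2 × 1 = 35.465
  [1.25→2.25]: (44.97+34.88)/2 × 1 = 39.925
  Sum = 78.635 mcg/mL·h
rectal suppository tail: 34.88/0.344 = 101.395; AUC_ev,0→∞ = 78.635 + 101.395 = 180.03 mcg/mL·h
F = (AUC_ev/D_ev)/(AUC_iv/D_iv) = (180.03/400)/(348.5525/200) = 0.450075/1.7427625 = 0.2583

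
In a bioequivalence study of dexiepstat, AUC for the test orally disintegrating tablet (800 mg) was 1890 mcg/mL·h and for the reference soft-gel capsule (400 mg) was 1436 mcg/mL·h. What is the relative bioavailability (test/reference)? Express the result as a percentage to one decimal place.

F_rel = 65.8%

F_rel = (AUC_test/D_test) / (AUC_ref/D_ref)
      = (1890/800) / (1436/400)
      = 2.3625 / 3.59 = 0.6581 = 65.81%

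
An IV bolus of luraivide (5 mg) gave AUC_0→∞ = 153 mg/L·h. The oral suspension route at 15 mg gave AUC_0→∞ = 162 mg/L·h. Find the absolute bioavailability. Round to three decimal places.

F = (AUC_ev / D_ev) / (AUC_iv / D_iv)
  = (162/15) / (153/5)
  = 10.8 / 30.6 = 0.3529

F = 0.353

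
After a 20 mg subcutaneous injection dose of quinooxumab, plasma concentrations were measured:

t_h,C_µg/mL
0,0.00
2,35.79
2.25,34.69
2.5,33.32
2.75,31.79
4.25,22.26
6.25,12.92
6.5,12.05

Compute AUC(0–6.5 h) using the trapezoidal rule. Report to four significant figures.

AUC = 140.1 µg/mL·h

Trapezoidal AUC_0→6.5:
  [0→2]: (0.00+35.79)/2 × 2 = 35.79
  [2→2.25]: (35.79+34.69)/2 × 0.25 = 8.81
  [2.25→2.5]: (34.69+33.32)/2 × 0.25 = 8.50125
  [2.5→2.75]: (33.32+31.79)/2 × 0.25 = 8.13875
  [2.75→4.25]: (31.79+22.26)/2 × 1.5 = 40.5375
  [4.25→6.25]: (22.26+12.92)/2 × 2 = 35.18
  [6.25→6.5]: (12.92+12.05)/2 × 0.25 = 3.12125
  Sum = 140.07875 µg/mL·h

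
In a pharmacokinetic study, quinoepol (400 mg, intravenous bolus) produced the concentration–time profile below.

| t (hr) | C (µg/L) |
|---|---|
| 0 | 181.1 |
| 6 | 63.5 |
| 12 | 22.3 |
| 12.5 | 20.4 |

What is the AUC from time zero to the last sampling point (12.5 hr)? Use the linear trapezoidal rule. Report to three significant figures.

AUC = 1000 µg/L·hr

Trapezoidal AUC_0→12.5:
  [0→6]: (181.1+63.5)/2 × 6 = 733.8
  [6→12]: (63.5+22.3)/2 × 6 = 257.4
  [12→12.5]: (22.3+20.4)/2 × 0.5 = 10.675
  Sum = 1001.875 µg/L·hr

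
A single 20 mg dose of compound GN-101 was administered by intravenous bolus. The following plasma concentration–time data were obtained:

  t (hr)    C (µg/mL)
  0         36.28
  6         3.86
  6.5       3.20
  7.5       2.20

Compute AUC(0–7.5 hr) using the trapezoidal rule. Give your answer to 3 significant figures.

AUC = 125 µg/mL·hr

Trapezoidal AUC_0→7.5:
  [0→6]: (36.28+3.86)/2 × 6 = 120.42
  [6→6.5]: (3.86+3.20)/2 × 0.5 = 1.765
  [6.5→7.5]: (3.20+2.20)/2 × 1 = 2.7
  Sum = 124.885 µg/mL·hr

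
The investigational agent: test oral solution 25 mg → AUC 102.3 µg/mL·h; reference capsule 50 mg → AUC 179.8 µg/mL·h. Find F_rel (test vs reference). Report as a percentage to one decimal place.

F_rel = (AUC_test/D_test) / (AUC_ref/D_ref)
      = (102.3/25) / (179.8/50)
      = 4.092 / 3.596 = 1.1379 = 113.79%

F_rel = 113.8%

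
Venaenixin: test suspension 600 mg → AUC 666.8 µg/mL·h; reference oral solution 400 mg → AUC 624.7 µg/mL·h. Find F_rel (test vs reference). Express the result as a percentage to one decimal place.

F_rel = (AUC_test/D_test) / (AUC_ref/D_ref)
      = (666.8/600) / (624.7/400)
      = 1.11133 / 1.56175 = 0.7116 = 71.16%

F_rel = 71.2%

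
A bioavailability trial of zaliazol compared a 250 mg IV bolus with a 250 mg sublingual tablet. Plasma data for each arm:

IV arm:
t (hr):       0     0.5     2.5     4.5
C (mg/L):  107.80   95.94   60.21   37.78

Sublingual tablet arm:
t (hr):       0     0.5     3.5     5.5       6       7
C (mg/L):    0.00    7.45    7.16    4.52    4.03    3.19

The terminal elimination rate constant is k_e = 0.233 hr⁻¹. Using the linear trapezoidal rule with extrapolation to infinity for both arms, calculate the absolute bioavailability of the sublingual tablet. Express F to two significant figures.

Trapezoidal AUC_0→4.5 (IV):
  [0→0.5]: (107.80+95.94)/2 × 0.5 = 50.935
  [0.5→2.5]: (95.94+60.21)/2 × 2 = 156.15
  [2.5→4.5]: (60.21+37.78)/2 × 2 = 97.99
  Sum = 305.075 mg/L·hr
IV tail: 37.78/0.233 = 162.146; AUC_iv,0→∞ = 305.075 + 162.146 = 467.221 mg/L·hr
Trapezoidal AUC_0→7 (sublingual tablet):
  [0→0.5]: (0.00+7.45)/2 × 0.5 = 1.8625
  [0.5→3.5]: (7.45+7.16)/2 × 3 = 21.915
  [3.5→5.5]: (7.16+4.52)/2 × 2 = 11.68
  [5.5→6]: (4.52+4.03)/2 × 0.5 = 2.1375
  [6→7]: (4.03+3.19)/2 × 1 = 3.61
  Sum = 41.205 mg/L·hr
sublingual tablet tail: 3.19/0.233 = 13.691; AUC_ev,0→∞ = 41.205 + 13.691 = 54.896 mg/L·hr
F = (AUC_ev/D_ev)/(AUC_iv/D_iv) = (54.896/250)/(467.221/250) = 0.219584/1.868884 = 0.1175

F = 0.12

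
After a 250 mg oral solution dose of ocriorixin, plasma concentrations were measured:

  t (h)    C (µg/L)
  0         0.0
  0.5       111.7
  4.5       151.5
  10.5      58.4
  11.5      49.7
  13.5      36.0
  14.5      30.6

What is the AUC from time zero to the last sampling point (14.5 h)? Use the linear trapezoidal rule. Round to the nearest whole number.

Trapezoidal AUC_0→14.5:
  [0→0.5]: (0.0+111.7)/2 × 0.5 = 27.925
  [0.5→4.5]: (111.7+151.5)/2 × 4 = 526.4
  [4.5→10.5]: (151.5+58.4)/2 × 6 = 629.7
  [10.5→11.5]: (58.4+49.7)/2 × 1 = 54.05
  [11.5→13.5]: (49.7+36.0)/2 × 2 = 85.7
  [13.5→14.5]: (36.0+30.6)/2 × 1 = 33.3
  Sum = 1357.075 µg/L·h

AUC = 1357 µg/L·h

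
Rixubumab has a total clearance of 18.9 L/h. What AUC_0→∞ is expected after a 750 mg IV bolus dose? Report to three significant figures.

AUC_0→∞ = Dose_iv / CL
        = 750 / 18.9 = 39.6825 mg/L·h

AUC = 39.7 mg/L·h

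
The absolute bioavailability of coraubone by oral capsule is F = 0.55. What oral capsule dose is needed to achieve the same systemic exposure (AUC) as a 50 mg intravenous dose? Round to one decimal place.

D_oral = 90.9 mg

For equal systemic exposure: F × D_ev = D_iv
D_ev = D_iv / F = 50 / 0.55 = 90.9091 mg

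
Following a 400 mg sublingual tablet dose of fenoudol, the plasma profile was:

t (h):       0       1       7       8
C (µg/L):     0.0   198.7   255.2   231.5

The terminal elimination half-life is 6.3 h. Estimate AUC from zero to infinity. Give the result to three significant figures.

AUC = 3810 µg/L·h

Trapezoidal AUC_0→8:
  [0→1]: (0.0+198.7)/2 × 1 = 99.35
  [1→7]: (198.7+255.2)/2 × 6 = 1361.7
  [7→8]: (255.2+231.5)/2 × 1 = 243.35
  Sum = 1704.4 µg/L·h
k_e = ln2 / t½ = 0.693147 / 6.3 = 0.1100 h^-1
Extrapolated tail: C_last / k_e = 231.5 / 0.11 = 2104.545
AUC_0→∞ = 1704.4 + 2104.545 = 3808.945 µg/L·h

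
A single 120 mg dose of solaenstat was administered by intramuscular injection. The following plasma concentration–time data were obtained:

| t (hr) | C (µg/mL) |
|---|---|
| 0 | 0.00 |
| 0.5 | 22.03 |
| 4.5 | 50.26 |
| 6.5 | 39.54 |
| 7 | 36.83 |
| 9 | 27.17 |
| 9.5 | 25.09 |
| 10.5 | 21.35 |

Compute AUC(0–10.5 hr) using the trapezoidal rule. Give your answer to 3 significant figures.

Trapezoidal AUC_0→10.5:
  [0→0.5]: (0.00+22.03)/2 × 0.5 = 5.5075
  [0.5→4.5]: (22.03+50.26)/2 × 4 = 144.58
  [4.5→6.5]: (50.26+39.54)/2 × 2 = 89.8
  [6.5→7]: (39.54+36.83)/2 × 0.5 = 19.0925
  [7→9]: (36.83+27.17)/2 × 2 = 64.0
  [9→9.5]: (27.17+25.09)/2 × 0.5 = 13.065
  [9.5→10.5]: (25.09+21.35)/2 × 1 = 23.22
  Sum = 359.265 µg/mL·hr

AUC = 359 µg/mL·hr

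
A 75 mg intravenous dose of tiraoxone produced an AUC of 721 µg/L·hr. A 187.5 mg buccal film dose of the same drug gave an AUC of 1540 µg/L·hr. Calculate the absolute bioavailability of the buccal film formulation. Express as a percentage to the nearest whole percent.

F = (AUC_ev / D_ev) / (AUC_iv / D_iv)
  = (1540/187.5) / (721/75)
  = 8.21333 / 9.61333 = 0.8544
  = 85.44%

F = 85%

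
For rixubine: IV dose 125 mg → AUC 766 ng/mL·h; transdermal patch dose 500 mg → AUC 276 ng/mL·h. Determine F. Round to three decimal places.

F = (AUC_ev / D_ev) / (AUC_iv / D_iv)
  = (276/500) / (766/125)
  = 0.552 / 6.128 = 0.0901

F = 0.090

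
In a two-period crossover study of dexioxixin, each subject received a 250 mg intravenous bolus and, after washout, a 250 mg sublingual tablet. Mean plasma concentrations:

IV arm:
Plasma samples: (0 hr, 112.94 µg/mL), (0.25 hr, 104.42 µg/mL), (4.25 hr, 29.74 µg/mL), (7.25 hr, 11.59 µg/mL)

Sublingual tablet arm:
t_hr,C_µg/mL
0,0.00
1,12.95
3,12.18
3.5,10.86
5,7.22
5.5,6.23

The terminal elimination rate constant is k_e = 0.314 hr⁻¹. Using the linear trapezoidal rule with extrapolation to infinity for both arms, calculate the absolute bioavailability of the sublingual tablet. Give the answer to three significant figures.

Trapezoidal AUC_0→7.25 (IV):
  [0→0.25]: (112.94+104.42)/2 × 0.25 = 27.17
  [0.25→4.25]: (104.42+29.74)/2 × 4 = 268.32
  [4.25→7.25]: (29.74+11.59)/2 × 3 = 61.995
  Sum = 357.485 µg/mL·hr
IV tail: 11.59/0.314 = 36.911; AUC_iv,0→∞ = 357.485 + 36.911 = 394.396 µg/mL·hr
Trapezoidal AUC_0→5.5 (sublingual tablet):
  [0→1]: (0.00+12.95)/2 × 1 = 6.475
  [1→3]: (12.95+12.18)/2 × 2 = 25.13
  [3→3.5]: (12.18+10.86)/2 × 0.5 = 5.76
  [3.5→5]: (10.86+7.22)/2 × 1.5 = 13.56
  [5→5.5]: (7.22+6.23)/2 × 0.5 = 3.3625
  Sum = 54.2875 µg/mL·hr
sublingual tablet tail: 6.23/0.314 = 19.841; AUC_ev,0→∞ = 54.2875 + 19.841 = 74.1285 µg/mL·hr
F = (AUC_ev/D_ev)/(AUC_iv/D_iv) = (74.1285/250)/(394.396/250) = 0.296514/1.577584 = 0.1880

F = 0.188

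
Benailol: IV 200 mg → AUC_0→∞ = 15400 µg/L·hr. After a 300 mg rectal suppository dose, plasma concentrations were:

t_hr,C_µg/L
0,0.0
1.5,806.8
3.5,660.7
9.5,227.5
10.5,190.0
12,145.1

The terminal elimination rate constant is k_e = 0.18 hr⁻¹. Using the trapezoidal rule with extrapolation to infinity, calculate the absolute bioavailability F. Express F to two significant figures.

F = 0.26

Trapezoidal AUC_0→12 (rectal suppository):
  [0→1.5]: (0.0+806.8)/2 × 1.5 = 605.1
  [1.5→3.5]: (806.8+660.7)/2 × 2 = 1467.5
  [3.5→9.5]: (660.7+227.5)/2 × 6 = 2664.6
  [9.5→10.5]: (227.5+190.0)/2 × 1 = 208.75
  [10.5→12]: (190.0+145.1)/2 × 1.5 = 251.325
  Sum = 5197.275 µg/L·hr
Tail: C_last/k_e = 145.1/0.18 = 806.111
AUC_0→∞ (rectal suppository) = 5197.275 + 806.111 = 6003.386 µg/L·hr
F = (AUC_ev/D_ev)/(AUC_iv/D_iv) = (6003.386/300)/(15400/200) = 20.0113/77 = 0.2599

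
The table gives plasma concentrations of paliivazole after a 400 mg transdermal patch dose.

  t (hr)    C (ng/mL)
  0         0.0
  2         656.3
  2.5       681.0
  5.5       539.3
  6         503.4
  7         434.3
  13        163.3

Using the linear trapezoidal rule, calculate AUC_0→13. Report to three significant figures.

AUC = 5340 ng/mL·hr

Trapezoidal AUC_0→13:
  [0→2]: (0.0+656.3)/2 × 2 = 656.3
  [2→2.5]: (656.3+681.0)/2 × 0.5 = 334.325
  [2.5→5.5]: (681.0+539.3)/2 × 3 = 1830.45
  [5.5→6]: (539.3+503.4)/2 × 0.5 = 260.675
  [6→7]: (503.4+434.3)/2 × 1 = 468.85
  [7→13]: (434.3+163.3)/2 × 6 = 1792.8
  Sum = 5343.4 ng/mL·hr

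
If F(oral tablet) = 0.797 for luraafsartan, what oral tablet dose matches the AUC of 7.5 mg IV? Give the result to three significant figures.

D_oral = 9.41 mg

For equal systemic exposure: F × D_ev = D_iv
D_ev = D_iv / F = 7.5 / 0.797 = 9.41029 mg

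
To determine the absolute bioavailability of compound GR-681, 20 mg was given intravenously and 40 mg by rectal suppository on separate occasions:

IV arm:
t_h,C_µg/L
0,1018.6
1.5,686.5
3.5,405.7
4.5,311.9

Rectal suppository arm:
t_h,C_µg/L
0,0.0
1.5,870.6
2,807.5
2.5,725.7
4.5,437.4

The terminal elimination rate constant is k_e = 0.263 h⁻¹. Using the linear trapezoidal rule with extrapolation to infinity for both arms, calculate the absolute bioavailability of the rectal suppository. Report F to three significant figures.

F = 0.547

Trapezoidal AUC_0→4.5 (IV):
  [0→1.5]: (1018.6+686.5)/2 × 1.5 = 1278.825
  [1.5→3.5]: (686.5+405.7)/2 × 2 = 1092.2
  [3.5→4.5]: (405.7+311.9)/2 × 1 = 358.8
  Sum = 2729.825 µg/L·h
IV tail: 311.9/0.263 = 1185.932; AUC_iv,0→∞ = 2729.825 + 1185.932 = 3915.757 µg/L·h
Trapezoidal AUC_0→4.5 (rectal suppository):
  [0→1.5]: (0.0+870.6)/2 × 1.5 = 652.95
  [1.5→2]: (870.6+807.5)/2 × 0.5 = 419.525
  [2→2.5]: (807.5+725.7)/2 × 0.5 = 383.3
  [2.5→4.5]: (725.7+437.4)/2 × 2 = 1163.1
  Sum = 2618.875 µg/L·h
rectal suppository tail: 437.4/0.263 = 1663.118; AUC_ev,0→∞ = 2618.875 + 1663.118 = 4281.993 µg/L·h
F = (AUC_ev/D_ev)/(AUC_iv/D_iv) = (4281.993/40)/(3915.757/20) = 107.05/195.78785 = 0.5468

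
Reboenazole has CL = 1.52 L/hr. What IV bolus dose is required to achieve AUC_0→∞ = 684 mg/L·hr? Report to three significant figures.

Dose_iv = CL × AUC_0→∞
     = 1.52 × 684 = 1039.68 mg

Dose = 1040 mg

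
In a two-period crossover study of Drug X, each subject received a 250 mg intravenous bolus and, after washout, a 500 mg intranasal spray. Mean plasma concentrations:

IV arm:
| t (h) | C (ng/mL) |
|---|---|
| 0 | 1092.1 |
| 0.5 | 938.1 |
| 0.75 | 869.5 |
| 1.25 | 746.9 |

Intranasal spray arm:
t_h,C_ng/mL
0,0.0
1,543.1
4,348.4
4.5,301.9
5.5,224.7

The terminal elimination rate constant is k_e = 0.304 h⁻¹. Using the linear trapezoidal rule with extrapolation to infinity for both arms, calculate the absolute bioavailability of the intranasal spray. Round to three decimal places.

F = 0.386

Trapezoidal AUC_0→1.25 (IV):
  [0→0.5]: (1092.1+938.1)/2 × 0.5 = 507.55
  [0.5→0.75]: (938.1+869.5)/2 × 0.25 = 225.95
  [0.75→1.25]: (869.5+746.9)/2 × 0.5 = 404.1
  Sum = 1137.6 ng/mL·h
IV tail: 746.9/0.304 = 2456.908; AUC_iv,0→∞ = 1137.6 + 2456.908 = 3594.508 ng/mL·h
Trapezoidal AUC_0→5.5 (intranasal spray):
  [0→1]: (0.0+543.1)/2 × 1 = 271.55
  [1→4]: (543.1+348.4)/2 × 3 = 1337.25
  [4→4.5]: (348.4+301.9)/2 × 0.5 = 162.575
  [4.5→5.5]: (301.9+224.7)/2 × 1 = 263.3
  Sum = 2034.675 ng/mL·h
intranasal spray tail: 224.7/0.304 = 739.145; AUC_ev,0→∞ = 2034.675 + 739.145 = 2773.82 ng/mL·h
F = (AUC_ev/D_ev)/(AUC_iv/D_iv) = (2773.82/500)/(3594.508/250) = 5.54764/14.378032 = 0.3858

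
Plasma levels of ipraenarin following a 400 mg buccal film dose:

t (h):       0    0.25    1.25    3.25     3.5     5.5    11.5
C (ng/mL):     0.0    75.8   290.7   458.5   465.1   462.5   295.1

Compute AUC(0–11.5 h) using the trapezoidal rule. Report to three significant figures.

Trapezoidal AUC_0→11.5:
  [0→0.25]: (0.0+75.8)/2 × 0.25 = 9.475
  [0.25→1.25]: (75.8+290.7)/2 × 1 = 183.25
  [1.25→3.25]: (290.7+458.5)/2 × 2 = 749.2
  [3.25→3.5]: (458.5+465.1)/2 × 0.25 = 115.45
  [3.5→5.5]: (465.1+462.5)/2 × 2 = 927.6
  [5.5→11.5]: (462.5+295.1)/2 × 6 = 2272.8
  Sum = 4257.775 ng/mL·h

AUC = 4260 ng/mL·h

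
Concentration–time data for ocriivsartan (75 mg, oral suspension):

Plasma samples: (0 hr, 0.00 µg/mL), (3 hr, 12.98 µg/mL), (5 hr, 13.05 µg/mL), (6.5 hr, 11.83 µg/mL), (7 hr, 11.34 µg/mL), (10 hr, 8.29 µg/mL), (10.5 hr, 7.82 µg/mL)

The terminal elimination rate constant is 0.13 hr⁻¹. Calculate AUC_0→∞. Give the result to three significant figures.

Trapezoidal AUC_0→10.5:
  [0→3]: (0.00+12.98)/2 × 3 = 19.47
  [3→5]: (12.98+13.05)/2 × 2 = 26.03
  [5→6.5]: (13.05+11.83)/2 × 1.5 = 18.66
  [6.5→7]: (11.83+11.34)/2 × 0.5 = 5.7925
  [7→10]: (11.34+8.29)/2 × 3 = 29.445
  [10→10.5]: (8.29+7.82)/2 × 0.5 = 4.0275
  Sum = 103.425 µg/mL·hr
Extrapolated tail: C_last / k_e = 7.82 / 0.13 = 60.154
AUC_0→∞ = 103.425 + 60.154 = 163.579 µg/mL·hr

AUC = 164 µg/mL·hr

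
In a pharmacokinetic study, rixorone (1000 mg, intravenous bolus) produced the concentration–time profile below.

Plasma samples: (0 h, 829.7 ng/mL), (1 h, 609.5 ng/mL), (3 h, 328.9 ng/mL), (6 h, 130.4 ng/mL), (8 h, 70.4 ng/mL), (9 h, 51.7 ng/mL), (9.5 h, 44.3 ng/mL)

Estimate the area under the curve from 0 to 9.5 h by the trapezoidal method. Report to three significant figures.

Trapezoidal AUC_0→9.5:
  [0→1]: (829.7+609.5)/2 × 1 = 719.6
  [1→3]: (609.5+328.9)/2 × 2 = 938.4
  [3→6]: (328.9+130.4)/2 × 3 = 688.95
  [6→8]: (130.4+70.4)/2 × 2 = 200.8
  [8→9]: (70.4+51.7)/2 × 1 = 61.05
  [9→9.5]: (51.7+44.3)/2 × 0.5 = 24.0
  Sum = 2632.8 ng/mL·h

AUC = 2630 ng/mL·h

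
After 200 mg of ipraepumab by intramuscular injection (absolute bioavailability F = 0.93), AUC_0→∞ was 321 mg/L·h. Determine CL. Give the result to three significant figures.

CL = F × Dose / AUC_0→∞
   = 0.93 × 200 / 321 = 0.579439 L/h

CL = 0.579 L/h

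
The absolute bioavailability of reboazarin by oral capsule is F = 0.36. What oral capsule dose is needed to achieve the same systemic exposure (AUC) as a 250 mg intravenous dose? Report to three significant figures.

D_oral = 694 mg

For equal systemic exposure: F × D_ev = D_iv
D_ev = D_iv / F = 250 / 0.36 = 694.444 mg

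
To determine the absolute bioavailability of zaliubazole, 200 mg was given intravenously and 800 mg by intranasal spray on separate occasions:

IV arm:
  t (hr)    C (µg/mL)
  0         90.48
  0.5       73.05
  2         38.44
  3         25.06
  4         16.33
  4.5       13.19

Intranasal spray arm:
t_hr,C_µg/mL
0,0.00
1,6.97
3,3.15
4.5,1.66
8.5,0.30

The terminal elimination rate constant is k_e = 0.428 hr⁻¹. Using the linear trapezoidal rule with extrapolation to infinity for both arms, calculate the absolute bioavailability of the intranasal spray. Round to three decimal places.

Trapezoidal AUC_0→4.5 (IV):
  [0→0.5]: (90.48+73.05)/2 × 0.5 = 40.8825
  [0.5→2]: (73.05+38.44)/2 × 1.5 = 83.6175
  [2→3]: (38.44+25.06)/2 × 1 = 31.75
  [3→4]: (25.06+16.33)/2 × 1 = 20.695
  [4→4.5]: (16.33+13.19)/2 × 0.5 = 7.38
  Sum = 184.325 µg/mL·hr
IV tail: 13.19/0.428 = 30.818; AUC_iv,0→∞ = 184.325 + 30.818 = 215.143 µg/mL·hr
Trapezoidal AUC_0→8.5 (intranasal spray):
  [0→1]: (0.00+6.97)/2 × 1 = 3.485
  [1→3]: (6.97+3.15)/2 × 2 = 10.12
  [3→4.5]: (3.15+1.66)/2 × 1.5 = 3.6075
  [4.5→8.5]: (1.66+0.30)/2 × 4 = 3.92
  Sum = 21.1325 µg/mL·hr
intranasal spray tail: 0.30/0.428 = 0.701; AUC_ev,0→∞ = 21.1325 + 0.701 = 21.8335 µg/mL·hr
F = (AUC_ev/D_ev)/(AUC_iv/D_iv) = (21.8335/800)/(215.143/200) = 0.027291875/1.075715 = 0.0254

F = 0.025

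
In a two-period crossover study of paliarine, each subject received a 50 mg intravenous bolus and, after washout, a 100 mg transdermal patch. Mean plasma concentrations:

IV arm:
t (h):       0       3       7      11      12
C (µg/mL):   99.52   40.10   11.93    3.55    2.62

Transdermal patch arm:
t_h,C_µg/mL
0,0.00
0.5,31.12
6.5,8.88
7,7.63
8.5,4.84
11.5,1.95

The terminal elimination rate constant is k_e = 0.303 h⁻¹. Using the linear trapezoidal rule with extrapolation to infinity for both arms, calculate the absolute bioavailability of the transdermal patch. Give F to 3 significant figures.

Trapezoidal AUC_0→12 (IV):
  [0→3]: (99.52+40.10)/2 × 3 = 209.43
  [3→7]: (40.10+11.93)/2 × 4 = 104.06
  [7→11]: (11.93+3.55)/2 × 4 = 30.96
  [11→12]: (3.55+2.62)/2 × 1 = 3.085
  Sum = 347.535 µg/mL·h
IV tail: 2.62/0.303 = 8.647; AUC_iv,0→∞ = 347.535 + 8.647 = 356.182 µg/mL·h
Trapezoidal AUC_0→11.5 (transdermal patch):
  [0→0.5]: (0.00+31.12)/2 × 0.5 = 7.78
  [0.5→6.5]: (31.12+8.88)/2 × 6 = 120.0
  [6.5→7]: (8.88+7.63)/2 × 0.5 = 4.1275
  [7→8.5]: (7.63+4.84)/2 × 1.5 = 9.3525
  [8.5→11.5]: (4.84+1.95)/2 × 3 = 10.185
  Sum = 151.445 µg/mL·h
transdermal patch tail: 1.95/0.303 = 6.436; AUC_ev,0→∞ = 151.445 + 6.436 = 157.881 µg/mL·h
F = (AUC_ev/D_ev)/(AUC_iv/D_iv) = (157.881/100)/(356.182/50) = 1.57881/7.12364 = 0.2216

F = 0.222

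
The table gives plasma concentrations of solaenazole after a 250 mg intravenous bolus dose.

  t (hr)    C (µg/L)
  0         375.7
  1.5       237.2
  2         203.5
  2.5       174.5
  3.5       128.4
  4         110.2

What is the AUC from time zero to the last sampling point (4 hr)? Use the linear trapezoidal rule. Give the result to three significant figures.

Trapezoidal AUC_0→4:
  [0→1.5]: (375.7+237.2)/2 × 1.5 = 459.675
  [1.5→2]: (237.2+203.5)/2 × 0.5 = 110.175
  [2→2.5]: (203.5+174.5)/2 × 0.5 = 94.5
  [2.5→3.5]: (174.5+128.4)/2 × 1 = 151.45
  [3.5→4]: (128.4+110.2)/2 × 0.5 = 59.65
  Sum = 875.45 µg/L·hr

AUC = 875 µg/L·hr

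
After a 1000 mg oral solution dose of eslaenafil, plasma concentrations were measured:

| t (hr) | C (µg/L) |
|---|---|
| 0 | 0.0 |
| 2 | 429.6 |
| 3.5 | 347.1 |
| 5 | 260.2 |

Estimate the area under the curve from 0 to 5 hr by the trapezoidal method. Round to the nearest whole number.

AUC = 1468 µg/L·hr

Trapezoidal AUC_0→5:
  [0→2]: (0.0+429.6)/2 × 2 = 429.6
  [2→3.5]: (429.6+347.1)/2 × 1.5 = 582.525
  [3.5→5]: (347.1+260.2)/2 × 1.5 = 455.475
  Sum = 1467.6 µg/L·hr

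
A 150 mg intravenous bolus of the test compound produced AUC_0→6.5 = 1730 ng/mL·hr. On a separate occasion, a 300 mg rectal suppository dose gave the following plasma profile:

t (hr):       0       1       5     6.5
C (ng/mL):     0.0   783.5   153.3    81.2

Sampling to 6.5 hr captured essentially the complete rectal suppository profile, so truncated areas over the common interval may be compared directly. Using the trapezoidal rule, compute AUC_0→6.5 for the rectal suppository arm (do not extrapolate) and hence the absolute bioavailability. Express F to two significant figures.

Trapezoidal AUC_0→6.5 (rectal suppository):
  [0→1]: (0.0+783.5)/2 × 1 = 391.75
  [1→5]: (783.5+153.3)/2 × 4 = 1873.6
  [5→6.5]: (153.3+81.2)/2 × 1.5 = 175.875
  Sum = 2441.225 ng/mL·hr
F = (AUC_ev/D_ev)/(AUC_iv/D_iv) = (2441.225/300)/(1730/150) = 8.13742/11.5333 = 0.7056

F = 0.71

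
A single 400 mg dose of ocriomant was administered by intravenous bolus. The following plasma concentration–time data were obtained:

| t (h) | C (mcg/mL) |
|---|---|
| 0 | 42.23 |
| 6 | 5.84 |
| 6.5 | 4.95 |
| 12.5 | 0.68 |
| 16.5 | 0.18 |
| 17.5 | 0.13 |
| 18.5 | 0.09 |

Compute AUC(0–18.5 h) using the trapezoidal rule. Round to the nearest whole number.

AUC = 166 mcg/mL·h

Trapezoidal AUC_0→18.5:
  [0→6]: (42.23+5.84)/2 × 6 = 144.21
  [6→6.5]: (5.84+4.95)/2 × 0.5 = 2.6975
  [6.5→12.5]: (4.95+0.68)/2 × 6 = 16.89
  [12.5→16.5]: (0.68+0.18)/2 × 4 = 1.72
  [16.5→17.5]: (0.18+0.13)/2 × 1 = 0.155
  [17.5→18.5]: (0.13+0.09)/2 × 1 = 0.11
  Sum = 165.7825 mcg/mL·h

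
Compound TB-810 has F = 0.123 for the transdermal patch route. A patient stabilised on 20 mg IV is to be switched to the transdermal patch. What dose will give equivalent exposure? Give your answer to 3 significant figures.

For equal systemic exposure: F × D_ev = D_iv
D_ev = D_iv / F = 20 / 0.123 = 162.602 mg

D_transdermal = 163 mg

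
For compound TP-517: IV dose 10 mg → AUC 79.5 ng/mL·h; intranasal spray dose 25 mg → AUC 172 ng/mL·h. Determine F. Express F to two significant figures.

F = 0.87

F = (AUC_ev / D_ev) / (AUC_iv / D_iv)
  = (172/25) / (79.5/10)
  = 6.88 / 7.95 = 0.8654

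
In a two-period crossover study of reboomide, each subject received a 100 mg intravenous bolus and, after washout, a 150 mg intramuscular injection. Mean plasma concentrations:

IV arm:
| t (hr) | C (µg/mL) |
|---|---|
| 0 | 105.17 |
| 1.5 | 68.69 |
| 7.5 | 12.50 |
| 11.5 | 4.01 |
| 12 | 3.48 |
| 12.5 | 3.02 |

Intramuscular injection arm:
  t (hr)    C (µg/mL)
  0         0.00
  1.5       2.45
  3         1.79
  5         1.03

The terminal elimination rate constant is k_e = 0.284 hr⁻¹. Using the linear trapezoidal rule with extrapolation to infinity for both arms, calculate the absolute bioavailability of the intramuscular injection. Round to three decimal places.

F = 0.018

Trapezoidal AUC_0→12.5 (IV):
  [0→1.5]: (105.17+68.69)/2 × 1.5 = 130.395
  [1.5→7.5]: (68.69+12.50)/2 × 6 = 243.57
  [7.5→11.5]: (12.50+4.01)/2 × 4 = 33.02
  [11.5→12]: (4.01+3.48)/2 × 0.5 = 1.8725
  [12→12.5]: (3.48+3.02)/2 × 0.5 = 1.625
  Sum = 410.4825 µg/mL·hr
IV tail: 3.02/0.284 = 10.634; AUC_iv,0→∞ = 410.4825 + 10.634 = 421.1165 µg/mL·hr
Trapezoidal AUC_0→5 (intramuscular injection):
  [0→1.5]: (0.00+2.45)/2 × 1.5 = 1.8375
  [1.5→3]: (2.45+1.79)/2 × 1.5 = 3.18
  [3→5]: (1.79+1.03)/2 × 2 = 2.82
  Sum = 7.8375 µg/mL·hr
intramuscular injection tail: 1.03/0.284 = 3.627; AUC_ev,0→∞ = 7.8375 + 3.627 = 11.4645 µg/mL·hr
F = (AUC_ev/D_ev)/(AUC_iv/D_iv) = (11.4645/150)/(421.1165/100) = 0.07643/4.211165 = 0.0181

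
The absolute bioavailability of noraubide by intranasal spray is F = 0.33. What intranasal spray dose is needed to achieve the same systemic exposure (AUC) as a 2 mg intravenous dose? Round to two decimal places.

D_intranasal = 6.06 mg

For equal systemic exposure: F × D_ev = D_iv
D_ev = D_iv / F = 2 / 0.33 = 6.06061 mg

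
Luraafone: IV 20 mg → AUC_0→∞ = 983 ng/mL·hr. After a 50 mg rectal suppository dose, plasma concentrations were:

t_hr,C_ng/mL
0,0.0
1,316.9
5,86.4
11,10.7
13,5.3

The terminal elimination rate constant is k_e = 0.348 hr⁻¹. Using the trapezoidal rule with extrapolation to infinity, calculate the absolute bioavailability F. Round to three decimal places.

Trapezoidal AUC_0→13 (rectal suppository):
  [0→1]: (0.0+316.9)/2 × 1 = 158.45
  [1→5]: (316.9+86.4)/2 × 4 = 806.6
  [5→11]: (86.4+10.7)/2 × 6 = 291.3
  [11→13]: (10.7+5.3)/2 × 2 = 16.0
  Sum = 1272.35 ng/mL·hr
Tail: C_last/k_e = 5.3/0.348 = 15.230
AUC_0→∞ (rectal suppository) = 1272.35 + 15.230 = 1287.58 ng/mL·hr
F = (AUC_ev/D_ev)/(AUC_iv/D_iv) = (1287.58/50)/(983/20) = 25.7516/49.15 = 0.5239

F = 0.524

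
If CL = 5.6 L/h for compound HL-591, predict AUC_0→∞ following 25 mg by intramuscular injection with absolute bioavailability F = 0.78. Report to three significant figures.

AUC = 3.48 mg/L·h

AUC_0→∞ = F × Dose / CL
        = 0.78 × 25 / 5.6 = 3.48214 mg/L·h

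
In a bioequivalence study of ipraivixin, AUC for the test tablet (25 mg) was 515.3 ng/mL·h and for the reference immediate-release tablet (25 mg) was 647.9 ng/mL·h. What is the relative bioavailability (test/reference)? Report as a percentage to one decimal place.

F_rel = (AUC_test/D_test) / (AUC_ref/D_ref)
      = (515.3/25) / (647.9/25)
      = 20.612 / 25.916 = 0.7953 = 79.53%

F_rel = 79.5%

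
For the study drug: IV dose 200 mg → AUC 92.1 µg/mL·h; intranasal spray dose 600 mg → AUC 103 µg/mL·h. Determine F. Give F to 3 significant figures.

F = (AUC_ev / D_ev) / (AUC_iv / D_iv)
  = (103/600) / (92.1/200)
  = 0.171667 / 0.4605 = 0.3728

F = 0.373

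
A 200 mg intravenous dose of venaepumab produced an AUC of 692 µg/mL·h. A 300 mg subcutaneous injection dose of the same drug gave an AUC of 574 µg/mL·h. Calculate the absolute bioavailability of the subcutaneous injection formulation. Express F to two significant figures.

F = 0.55

F = (AUC_ev / D_ev) / (AUC_iv / D_iv)
  = (574/300) / (692/200)
  = 1.91333 / 3.46 = 0.5530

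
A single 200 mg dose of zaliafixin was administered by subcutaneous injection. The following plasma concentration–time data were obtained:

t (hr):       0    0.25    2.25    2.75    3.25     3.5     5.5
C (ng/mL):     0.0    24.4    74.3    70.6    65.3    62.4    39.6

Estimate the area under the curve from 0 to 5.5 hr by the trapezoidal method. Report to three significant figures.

Trapezoidal AUC_0→5.5:
  [0→0.25]: (0.0+24.4)/2 × 0.25 = 3.05
  [0.25→2.25]: (24.4+74.3)/2 × 2 = 98.7
  [2.25→2.75]: (74.3+70.6)/2 × 0.5 = 36.225
  [2.75→3.25]: (70.6+65.3)/2 × 0.5 = 33.975
  [3.25→3.5]: (65.3+62.4)/2 × 0.25 = 15.9625
  [3.5→5.5]: (62.4+39.6)/2 × 2 = 102.0
  Sum = 289.9125 ng/mL·hr

AUC = 290 ng/mL·hr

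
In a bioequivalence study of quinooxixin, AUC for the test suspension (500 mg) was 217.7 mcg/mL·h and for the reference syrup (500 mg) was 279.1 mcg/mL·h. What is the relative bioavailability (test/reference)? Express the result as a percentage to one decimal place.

F_rel = 78.0%

F_rel = (AUC_test/D_test) / (AUC_ref/D_ref)
      = (217.7/500) / (279.1/500)
      = 0.4354 / 0.5582 = 0.7800 = 78.00%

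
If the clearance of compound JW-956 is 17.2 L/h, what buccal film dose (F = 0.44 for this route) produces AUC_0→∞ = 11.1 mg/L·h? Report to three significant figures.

Dose = 434 mg

Dose = CL × AUC_0→∞ / F
     = 17.2 × 11.1 / 0.44 = 433.909 mg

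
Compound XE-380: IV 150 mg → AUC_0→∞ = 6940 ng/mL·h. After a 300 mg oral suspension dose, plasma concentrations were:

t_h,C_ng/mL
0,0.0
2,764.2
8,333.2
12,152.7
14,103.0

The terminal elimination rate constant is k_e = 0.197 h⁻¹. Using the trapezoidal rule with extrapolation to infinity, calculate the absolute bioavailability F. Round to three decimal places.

F = 0.418

Trapezoidal AUC_0→14 (oral suspension):
  [0→2]: (0.0+764.2)/2 × 2 = 764.2
  [2→8]: (764.2+333.2)/2 × 6 = 3292.2
  [8→12]: (333.2+152.7)/2 × 4 = 971.8
  [12→14]: (152.7+103.0)/2 × 2 = 255.7
  Sum = 5283.9 ng/mL·h
Tail: C_last/k_e = 103.0/0.197 = 522.843
AUC_0→∞ (oral suspension) = 5283.9 + 522.843 = 5806.743 ng/mL·h
F = (AUC_ev/D_ev)/(AUC_iv/D_iv) = (5806.743/300)/(6940/150) = 19.35581/46.2667 = 0.4184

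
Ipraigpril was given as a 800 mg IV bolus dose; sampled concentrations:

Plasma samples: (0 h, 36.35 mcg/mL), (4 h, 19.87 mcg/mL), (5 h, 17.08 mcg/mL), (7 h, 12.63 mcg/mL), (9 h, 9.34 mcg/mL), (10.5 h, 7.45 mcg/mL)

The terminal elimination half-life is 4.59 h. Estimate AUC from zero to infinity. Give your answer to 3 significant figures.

Trapezoidal AUC_0→10.5:
  [0→4]: (36.35+19.87)/2 × 4 = 112.44
  [4→5]: (19.87+17.08)/2 × 1 = 18.475
  [5→7]: (17.08+12.63)/2 × 2 = 29.71
  [7→9]: (12.63+9.34)/2 × 2 = 21.97
  [9→10.5]: (9.34+7.45)/2 × 1.5 = 12.5925
  Sum = 195.1875 mcg/mL·h
k_e = ln2 / t½ = 0.693147 / 4.59 = 0.1510 h^-1
Extrapolated tail: C_last / k_e = 7.45 / 0.151 = 49.338
AUC_0→∞ = 195.1875 + 49.338 = 244.5255 mcg/mL·h

AUC = 245 mcg/mL·h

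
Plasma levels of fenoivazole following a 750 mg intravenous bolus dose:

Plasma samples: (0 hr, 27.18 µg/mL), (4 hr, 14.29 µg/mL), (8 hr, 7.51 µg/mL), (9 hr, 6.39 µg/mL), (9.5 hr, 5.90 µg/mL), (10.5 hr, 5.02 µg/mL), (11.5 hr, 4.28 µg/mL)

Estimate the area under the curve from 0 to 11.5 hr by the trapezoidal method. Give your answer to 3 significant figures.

AUC = 147 µg/mL·hr

Trapezoidal AUC_0→11.5:
  [0→4]: (27.18+14.29)/2 × 4 = 82.94
  [4→8]: (14.29+7.51)/2 × 4 = 43.6
  [8→9]: (7.51+6.39)/2 × 1 = 6.95
  [9→9.5]: (6.39+5.90)/2 × 0.5 = 3.0725
  [9.5→10.5]: (5.90+5.02)/2 × 1 = 5.46
  [10.5→11.5]: (5.02+4.28)/2 × 1 = 4.65
  Sum = 146.6725 µg/mL·hr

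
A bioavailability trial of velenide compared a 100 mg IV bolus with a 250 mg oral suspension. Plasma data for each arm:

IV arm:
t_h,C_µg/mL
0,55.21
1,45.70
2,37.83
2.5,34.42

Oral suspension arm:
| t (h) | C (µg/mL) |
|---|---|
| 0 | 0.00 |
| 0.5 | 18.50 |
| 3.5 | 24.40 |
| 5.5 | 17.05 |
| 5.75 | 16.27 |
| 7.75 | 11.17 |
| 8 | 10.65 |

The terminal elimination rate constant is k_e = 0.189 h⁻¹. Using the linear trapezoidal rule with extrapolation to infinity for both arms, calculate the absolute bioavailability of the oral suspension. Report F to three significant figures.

Trapezoidal AUC_0→2.5 (IV):
  [0→1]: (55.21+45.70)/2 × 1 = 50.455
  [1→2]: (45.70+37.83)/2 × 1 = 41.765
  [2→2.5]: (37.83+34.42)/2 × 0.5 = 18.0625
  Sum = 110.2825 µg/mL·h
IV tail: 34.42/0.189 = 182.116; AUC_iv,0→∞ = 110.2825 + 182.116 = 292.3985 µg/mL·h
Trapezoidal AUC_0→8 (oral suspension):
  [0→0.5]: (0.00+18.50)/2 × 0.5 = 4.625
  [0.5→3.5]: (18.50+24.40)/2 × 3 = 64.35
  [3.5→5.5]: (24.40+17.05)/2 × 2 = 41.45
  [5.5→5.75]: (17.05+16.27)/2 × 0.25 = 4.165
  [5.75→7.75]: (16.27+11.17)/2 × 2 = 27.44
  [7.75→8]: (11.17+10.65)/2 × 0.25 = 2.7275
  Sum = 144.7575 µg/mL·h
oral suspension tail: 10.65/0.189 = 56.349; AUC_ev,0→∞ = 144.7575 + 56.349 = 201.1065 µg/mL·h
F = (AUC_ev/D_ev)/(AUC_iv/D_iv) = (201.1065/250)/(292.3985/100) = 0.804426/2.923985 = 0.2751

F = 0.275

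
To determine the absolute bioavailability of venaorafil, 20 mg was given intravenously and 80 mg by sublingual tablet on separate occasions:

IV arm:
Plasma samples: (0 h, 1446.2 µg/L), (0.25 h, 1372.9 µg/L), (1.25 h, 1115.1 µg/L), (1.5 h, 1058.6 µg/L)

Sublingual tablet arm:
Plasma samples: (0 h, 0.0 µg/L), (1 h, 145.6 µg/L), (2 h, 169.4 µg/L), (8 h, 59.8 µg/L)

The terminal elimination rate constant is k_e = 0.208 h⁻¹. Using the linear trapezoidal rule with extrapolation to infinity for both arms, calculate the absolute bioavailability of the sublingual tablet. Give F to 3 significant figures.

Trapezoidal AUC_0→1.5 (IV):
  [0→0.25]: (1446.2+1372.9)/2 × 0.25 = 352.3875
  [0.25→1.25]: (1372.9+1115.1)/2 × 1 = 1244.0
  [1.25→1.5]: (1115.1+1058.6)/2 × 0.25 = 271.7125
  Sum = 1868.1 µg/L·h
IV tail: 1058.6/0.208 = 5089.423; AUC_iv,0→∞ = 1868.1 + 5089.423 = 6957.523 µg/L·h
Trapezoidal AUC_0→8 (sublingual tablet):
  [0→1]: (0.0+145.6)/2 × 1 = 72.8
  [1→2]: (145.6+169.4)/2 × 1 = 157.5
  [2→8]: (169.4+59.8)/2 × 6 = 687.6
  Sum = 917.9 µg/L·h
sublingual tablet tail: 59.8/0.208 = 287.500; AUC_ev,0→∞ = 917.9 + 287.500 = 1205.4 µg/L·h
F = (AUC_ev/D_ev)/(AUC_iv/D_iv) = (1205.4/80)/(6957.523/20) = 15.0675/347.87615 = 0.0433

F = 0.0433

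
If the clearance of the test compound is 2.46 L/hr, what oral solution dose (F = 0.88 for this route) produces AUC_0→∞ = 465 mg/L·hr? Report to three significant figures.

Dose = 1300 mg

Dose = CL × AUC_0→∞ / F
     = 2.46 × 465 / 0.88 = 1299.89 mg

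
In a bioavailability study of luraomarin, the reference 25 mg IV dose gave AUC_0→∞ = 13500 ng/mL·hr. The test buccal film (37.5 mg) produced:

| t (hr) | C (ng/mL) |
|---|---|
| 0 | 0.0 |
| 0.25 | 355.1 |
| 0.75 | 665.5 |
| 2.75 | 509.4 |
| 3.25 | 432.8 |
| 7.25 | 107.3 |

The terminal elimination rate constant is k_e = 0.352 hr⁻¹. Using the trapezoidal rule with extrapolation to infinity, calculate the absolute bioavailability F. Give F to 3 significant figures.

F = 0.153

Trapezoidal AUC_0→7.25 (buccal film):
  [0→0.25]: (0.0+355.1)/2 × 0.25 = 44.3875
  [0.25→0.75]: (355.1+665.5)/2 × 0.5 = 255.15
  [0.75→2.75]: (665.5+509.4)/2 × 2 = 1174.9
  [2.75→3.25]: (509.4+432.8)/2 × 0.5 = 235.55
  [3.25→7.25]: (432.8+107.3)/2 × 4 = 1080.2
  Sum = 2790.1875 ng/mL·hr
Tail: C_last/k_e = 107.3/0.352 = 304.830
AUC_0→∞ (buccal film) = 2790.1875 + 304.830 = 3095.0175 ng/mL·hr
F = (AUC_ev/D_ev)/(AUC_iv/D_iv) = (3095.0175/37.5)/(13500/25) = 82.5338/540 = 0.1528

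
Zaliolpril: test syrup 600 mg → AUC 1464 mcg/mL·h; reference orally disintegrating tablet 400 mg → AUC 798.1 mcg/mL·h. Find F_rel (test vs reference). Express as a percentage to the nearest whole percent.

F_rel = 122%

F_rel = (AUC_test/D_test) / (AUC_ref/D_ref)
      = (1464/600) / (798.1/400)
      = 2.44 / 1.99525 = 1.2229 = 122.29%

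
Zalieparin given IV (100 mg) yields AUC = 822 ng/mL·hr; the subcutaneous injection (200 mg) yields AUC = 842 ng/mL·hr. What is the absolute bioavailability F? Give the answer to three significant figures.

F = 0.512

F = (AUC_ev / D_ev) / (AUC_iv / D_iv)
  = (842/200) / (822/100)
  = 4.21 / 8.22 = 0.5122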